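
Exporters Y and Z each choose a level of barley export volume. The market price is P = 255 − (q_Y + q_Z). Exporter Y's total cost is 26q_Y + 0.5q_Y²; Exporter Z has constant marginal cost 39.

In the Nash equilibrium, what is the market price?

Exporter Y's profit: π = q_Y(255 − (q_Y + q_Z)) − 26q_Y − 0.5q_Y².
∂π/∂q_Y = 229 − 3q_Y − q_Z = 0, so q_Y = 229/3 − (1/3)q_Z.
For Z: ∂π/∂q_Z = 216 − 2q_Z − q_Y = 0 ⇒ q_Z = 108 − 0.5q_Y.
Substituting the second reaction function into the first: q_Y = 229/3 − (1/3)(108 − 0.5q_Y), which gives (5/6)q_Y = 121/3 ⇒ q_Y = 48.4.
Then q_Z = 108 − 0.5·48.4 = 83.8.
Equilibrium price: P = 255 − 132.2 = 122.8.

122.8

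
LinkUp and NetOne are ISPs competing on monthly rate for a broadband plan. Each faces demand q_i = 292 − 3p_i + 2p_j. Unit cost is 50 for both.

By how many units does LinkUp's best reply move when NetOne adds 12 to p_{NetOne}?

LinkUp's profit: π = (p_{LinkUp} − 50)(292 − 3p_{LinkUp} + 2p_{NetOne}).
∂π/∂p_{LinkUp} = 442 − 6p_{LinkUp} + 2p_{NetOne} = 0 ⇒ p_{LinkUp} = 221/3 + (1/3)p_{NetOne}.
The reaction-function slope is 1/3, so a 12-unit rise in p_{NetOne} moves p_{LinkUp} by 1/3 × 12 = 4. LinkUp's best response rises — the actions are strategic complements.

4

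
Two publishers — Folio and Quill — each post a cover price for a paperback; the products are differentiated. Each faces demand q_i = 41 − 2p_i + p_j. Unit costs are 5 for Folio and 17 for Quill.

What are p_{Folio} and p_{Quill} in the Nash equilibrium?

18.6, 23.4

Folio's profit: π = (p_{Folio} − 5)(41 − 2p_{Folio} + p_{Quill}).
∂π/∂p_{Folio} = 51 − 4p_{Folio} + p_{Quill} = 0 ⇒ p_{Folio} = 12.75 + 0.25p_{Quill}.
Similarly p_{Quill} = 18.75 + 0.25p_{Folio}.
Solving the two reaction functions simultaneously: (1 − (0.25)(0.25))p_{Folio} = 12.75 + 0.25·18.75, so 0.9375p_{Folio} = 17.4375 and p_{Folio} = 18.6.
Then p_{Quill} = 18.75 + 0.25·18.6 = 23.4.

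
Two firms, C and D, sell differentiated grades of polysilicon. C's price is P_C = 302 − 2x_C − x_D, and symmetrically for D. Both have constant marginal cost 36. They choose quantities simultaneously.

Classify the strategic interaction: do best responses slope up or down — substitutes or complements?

strategic substitutes

Firm C's profit: π = x_C(302 − 2x_C − x_D) − 36x_C.
∂π/∂x_C = 266 − 4x_C − x_D = 0 ⇒ x_C = 66.5 − 0.25x_D.
The best-response slope dx_C/dx_D = −0.25 < 0: the reaction function is downward-sloping, so the choices are strategic substitutes.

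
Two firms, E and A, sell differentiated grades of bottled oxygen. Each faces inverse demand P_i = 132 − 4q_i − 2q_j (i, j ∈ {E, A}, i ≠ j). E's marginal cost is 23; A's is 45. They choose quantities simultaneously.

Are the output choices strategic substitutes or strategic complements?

strategic substitutes

Firm E's profit: π = q_E(132 − 4q_E − 2q_A) − 23q_E.
∂π/∂q_E = 109 − 8q_E − 2q_A = 0 ⇒ q_E = 13.625 − 0.25q_A.
The best-response slope dq_E/dq_A = −0.25 < 0: the reaction function is downward-sloping, so the choices are strategic substitutes.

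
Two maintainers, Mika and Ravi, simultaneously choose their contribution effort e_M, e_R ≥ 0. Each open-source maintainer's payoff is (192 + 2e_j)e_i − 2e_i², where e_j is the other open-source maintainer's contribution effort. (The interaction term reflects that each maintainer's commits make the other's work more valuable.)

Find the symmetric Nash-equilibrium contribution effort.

Mika's payoff is (192 + 2e_R)e_M − 2e_M².
∂π/∂e_M = 192 + 2e_R − 4e_M = 0, so e_M = 48 + 0.5e_R.
Setting e_M = e_R in the reaction function: e_M = 48 + 0.5e_M, so e_M = 48 / 0.5 = 96.

96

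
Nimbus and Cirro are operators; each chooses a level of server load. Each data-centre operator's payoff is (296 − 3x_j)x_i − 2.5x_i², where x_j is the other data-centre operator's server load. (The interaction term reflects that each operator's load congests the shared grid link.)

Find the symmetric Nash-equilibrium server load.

Nimbus's payoff is (296 − 3x_C)x_N − 2.5x_N².
∂π/∂x_N = 296 − 3x_C − 5x_N = 0, so x_N = 59.2 − 0.6x_C.
The game is symmetric, so in equilibrium x_C = x_N: the reaction function gives 1.6x_N = 59.2, hence x_N = 37.

37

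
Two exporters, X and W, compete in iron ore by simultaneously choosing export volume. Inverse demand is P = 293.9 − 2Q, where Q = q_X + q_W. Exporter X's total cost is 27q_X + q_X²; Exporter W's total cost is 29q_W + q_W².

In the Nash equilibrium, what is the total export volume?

66.475

Exporter X's profit: π = q_X(293.9 − 2(q_X + q_W)) − 27q_X − q_X².
∂π/∂q_X = 266.9 − 6q_X − 2q_W = 0, so q_X = 2669/60 − (1/3)q_W.
By the same steps for W: q_W = 44.15 − (1/3)q_X.
Substituting the second reaction function into the first: q_X = 2669/60 − (1/3)(44.15 − (1/3)q_X), which gives (8/9)q_X = 893/30 ⇒ q_X = 33.4875.
Then q_W = 44.15 − (1/3)·33.4875 = 32.9875.
Total export volume: 33.4875 + 32.9875 = 66.475.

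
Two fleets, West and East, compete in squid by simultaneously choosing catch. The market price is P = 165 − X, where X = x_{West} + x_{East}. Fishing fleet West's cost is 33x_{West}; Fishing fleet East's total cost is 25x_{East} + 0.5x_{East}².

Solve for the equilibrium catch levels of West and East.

Fishing fleet West's profit: π = x_{West}(165 − (x_{West} + x_{East})) − 33x_{West}.
∂π/∂x_{West} = 132 − 2x_{West} − x_{East} = 0, so x_{West} = 66 − 0.5x_{East}.
For East: ∂π/∂x_{East} = 140 − 3x_{East} − x_{West} = 0 ⇒ x_{East} = 140/3 − (1/3)x_{West}.
Plugging x_{East} into West's best response: x_{West} = 66 − 0.5(140/3 − (1/3)x_{West}) ⇒ (5/6)x_{West} = 128/3, so x_{West} = 51.2.
Then x_{East} = 140/3 − (1/3)·51.2 = 29.6.

51.2, 29.6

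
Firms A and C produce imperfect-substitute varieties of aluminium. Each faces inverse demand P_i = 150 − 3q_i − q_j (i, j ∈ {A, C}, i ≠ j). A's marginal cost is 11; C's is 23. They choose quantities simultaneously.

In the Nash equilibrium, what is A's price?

71.6

Firm A's profit: π = q_A(150 − 3q_A − q_C) − 11q_A.
∂π/∂q_A = 139 − 6q_A − q_C = 0 ⇒ q_A = 139/6 − (1/6)q_C.
Similarly q_C = 127/6 − (1/6)q_A.
Solving the two reaction functions simultaneously: (1 − (−1/6)(−1/6))q_A = 139/6 − (1/6)·(127/6), so (35/36)q_A = 707/36 and q_A = 20.2.
Then q_C = 127/6 − (1/6)·20.2 = 17.8.
P_A = 150 − 3·20.2 − 17.8 = 71.6.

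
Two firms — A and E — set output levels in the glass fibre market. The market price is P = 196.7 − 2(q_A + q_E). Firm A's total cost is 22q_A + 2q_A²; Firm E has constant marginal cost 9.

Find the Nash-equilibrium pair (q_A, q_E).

Firm A's profit: π = q_A(196.7 − 2(q_A + q_E)) − 22q_A − 2q_A².
∂π/∂q_A = 174.7 − 8q_A − 2q_E = 0, so q_A = 21.8375 − 0.25q_E.
For E: ∂π/∂q_E = 187.7 − 4q_E − 2q_A = 0 ⇒ q_E = 46.925 − 0.5q_A.
Solving the two reaction functions simultaneously: (1 − (−0.25)(−0.5))q_A = 21.8375 − 0.25·46.925, so 0.875q_A = 1617/160 and q_A = 11.55.
Then q_E = 46.925 − 0.5·11.55 = 41.15.

11.55, 41.15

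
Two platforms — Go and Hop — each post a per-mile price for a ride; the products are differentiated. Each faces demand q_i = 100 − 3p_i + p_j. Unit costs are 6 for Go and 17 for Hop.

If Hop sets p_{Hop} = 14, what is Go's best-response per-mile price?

22

Go's profit: π = (p_{Go} − 6)(100 − 3p_{Go} + p_{Hop}).
∂π/∂p_{Go} = 118 − 6p_{Go} + p_{Hop} = 0 ⇒ p_{Go} = 59/3 + (1/6)p_{Hop}.
At p_{Hop} = 14: p_{Go} = 59/3 + (1/6)·14 = 22.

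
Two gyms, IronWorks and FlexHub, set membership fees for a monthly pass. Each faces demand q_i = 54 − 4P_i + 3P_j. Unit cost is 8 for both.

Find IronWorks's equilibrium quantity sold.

36.8

IronWorks's profit: π = (P_{IronWorks} − 8)(54 − 4P_{IronWorks} + 3P_{FlexHub}).
∂π/∂P_{IronWorks} = 86 − 8P_{IronWorks} + 3P_{FlexHub} = 0 ⇒ P_{IronWorks} = 10.75 + 0.375P_{FlexHub}.
The game is symmetric, so in equilibrium P_{FlexHub} = P_{IronWorks}: the reaction function gives 0.625P_{IronWorks} = 10.75, hence P_{IronWorks} = 17.2.
q_{IronWorks} = 54 − 4·17.2 + 3·17.2 = 36.8.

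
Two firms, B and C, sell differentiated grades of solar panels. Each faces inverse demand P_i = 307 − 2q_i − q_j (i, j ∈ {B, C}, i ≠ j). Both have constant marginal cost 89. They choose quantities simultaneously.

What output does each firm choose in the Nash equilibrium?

Firm B's profit: π = q_B(307 − 2q_B − q_C) − 89q_B.
∂π/∂q_B = 218 − 4q_B − q_C = 0 ⇒ q_B = 54.5 − 0.25q_C.
Setting q_B = q_C in the reaction function: q_B = 54.5 − 0.25q_B, so q_B = 54.5 / 1.25 = 43.6.

43.6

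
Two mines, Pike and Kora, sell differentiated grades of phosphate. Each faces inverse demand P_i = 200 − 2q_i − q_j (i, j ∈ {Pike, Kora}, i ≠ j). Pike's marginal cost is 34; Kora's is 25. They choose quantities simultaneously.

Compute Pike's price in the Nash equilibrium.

99.2

Mine Pike's profit: π = q_{Pike}(200 − 2q_{Pike} − q_{Kora}) − 34q_{Pike}.
∂π/∂q_{Pike} = 166 − 4q_{Pike} − q_{Kora} = 0 ⇒ q_{Pike} = 41.5 − 0.25q_{Kora}.
Similarly q_{Kora} = 43.75 − 0.25q_{Pike}.
Substituting the second reaction function into the first: q_{Pike} = 41.5 − 0.25(43.75 − 0.25q_{Pike}), which gives 0.9375q_{Pike} = 30.5625 ⇒ q_{Pike} = 32.6.
Then q_{Kora} = 43.75 − 0.25·32.6 = 35.6.
P_{Pike} = 200 − 2·32.6 − 35.6 = 99.2.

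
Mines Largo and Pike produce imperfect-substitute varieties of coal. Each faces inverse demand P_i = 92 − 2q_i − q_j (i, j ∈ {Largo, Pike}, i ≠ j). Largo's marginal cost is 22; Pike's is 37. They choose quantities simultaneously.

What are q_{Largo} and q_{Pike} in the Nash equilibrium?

15, 10

Mine Largo's profit: π = q_{Largo}(92 − 2q_{Largo} − q_{Pike}) − 22q_{Largo}.
∂π/∂q_{Largo} = 70 − 4q_{Largo} − q_{Pike} = 0 ⇒ q_{Largo} = 17.5 − 0.25q_{Pike}.
Similarly q_{Pike} = 13.75 − 0.25q_{Largo}.
Solving the two reaction functions simultaneously: (1 − (−0.25)(−0.25))q_{Largo} = 17.5 − 0.25·13.75, so 0.9375q_{Largo} = 14.0625 and q_{Largo} = 15.
Then q_{Pike} = 13.75 − 0.25·15 = 10.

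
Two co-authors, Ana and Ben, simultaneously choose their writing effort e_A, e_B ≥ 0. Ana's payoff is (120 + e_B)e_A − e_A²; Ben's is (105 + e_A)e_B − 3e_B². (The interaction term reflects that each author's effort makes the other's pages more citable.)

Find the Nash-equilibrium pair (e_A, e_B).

Expanding Ana's payoff: 120e_A + e_Be_A − e_A².
∂π/∂e_A = 120 + e_B − 2e_A = 0, so e_A = 60 + 0.5e_B.
Likewise for Ben: e_B = 17.5 + (1/6)e_A.
Solving the two reaction functions simultaneously: (1 − (0.5)(1/6))e_A = 60 + 0.5·17.5, so (11/12)e_A = 68.75 and e_A = 75.
Then e_B = 17.5 + (1/6)·75 = 30.

75, 30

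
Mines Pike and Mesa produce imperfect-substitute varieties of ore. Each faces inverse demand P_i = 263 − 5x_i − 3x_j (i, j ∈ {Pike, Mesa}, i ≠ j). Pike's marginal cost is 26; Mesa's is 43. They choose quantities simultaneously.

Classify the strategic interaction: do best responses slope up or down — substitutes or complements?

Mine Pike's profit: π = x_{Pike}(263 − 5x_{Pike} − 3x_{Mesa}) − 26x_{Pike}.
∂π/∂x_{Pike} = 237 − 10x_{Pike} − 3x_{Mesa} = 0 ⇒ x_{Pike} = 23.7 − 0.3x_{Mesa}.
The best-response slope dx_{Pike}/dx_{Mesa} = −0.3 < 0: the reaction function is downward-sloping, so the choices are strategic substitutes.

strategic substitutes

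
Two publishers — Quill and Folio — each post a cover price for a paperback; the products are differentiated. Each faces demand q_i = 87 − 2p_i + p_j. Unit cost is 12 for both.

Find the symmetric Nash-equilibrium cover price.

37

Quill's profit: π = (p_{Quill} − 12)(87 − 2p_{Quill} + p_{Folio}).
∂π/∂p_{Quill} = 111 − 4p_{Quill} + p_{Folio} = 0 ⇒ p_{Quill} = 27.75 + 0.25p_{Folio}.
The game is symmetric, so in equilibrium p_{Folio} = p_{Quill}: the reaction function gives 0.75p_{Quill} = 27.75, hence p_{Quill} = 37.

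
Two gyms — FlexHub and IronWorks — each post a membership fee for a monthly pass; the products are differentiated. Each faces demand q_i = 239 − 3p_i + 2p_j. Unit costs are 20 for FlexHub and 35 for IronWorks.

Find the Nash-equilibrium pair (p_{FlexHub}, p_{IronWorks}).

77.5625, 83.1875

FlexHub's profit: π = (p_{FlexHub} − 20)(239 − 3p_{FlexHub} + 2p_{IronWorks}).
∂π/∂p_{FlexHub} = 299 − 6p_{FlexHub} + 2p_{IronWorks} = 0 ⇒ p_{FlexHub} = 299/6 + (1/3)p_{IronWorks}.
Similarly p_{IronWorks} = 172/3 + (1/3)p_{FlexHub}.
Plugging p_{IronWorks} into FlexHub's best response: p_{FlexHub} = 299/6 + (1/3)(172/3 + (1/3)p_{FlexHub}) ⇒ (8/9)p_{FlexHub} = 1241/18, so p_{FlexHub} = 77.5625.
Then p_{IronWorks} = 172/3 + (1/3)·77.5625 = 83.1875.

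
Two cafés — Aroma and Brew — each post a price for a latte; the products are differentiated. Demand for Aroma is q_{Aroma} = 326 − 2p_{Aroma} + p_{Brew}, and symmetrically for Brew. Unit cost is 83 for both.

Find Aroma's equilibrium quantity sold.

Aroma's profit: π = (p_{Aroma} − 83)(326 − 2p_{Aroma} + p_{Brew}).
∂π/∂p_{Aroma} = 492 − 4p_{Aroma} + p_{Brew} = 0 ⇒ p_{Aroma} = 123 + 0.25p_{Brew}.
By symmetry p_{Brew} = p_{Aroma}; substituting into the reaction function, 0.75p_{Aroma} = 123 and p_{Aroma} = 164.
q_{Aroma} = 326 − 2·164 + 164 = 162.

162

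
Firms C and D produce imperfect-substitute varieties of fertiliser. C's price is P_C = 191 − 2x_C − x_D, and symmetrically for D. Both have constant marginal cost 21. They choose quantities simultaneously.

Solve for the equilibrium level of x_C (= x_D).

Firm C's profit: π = x_C(191 − 2x_C − x_D) − 21x_C.
∂π/∂x_C = 170 − 4x_C − x_D = 0 ⇒ x_C = 42.5 − 0.25x_D.
By symmetry x_D = x_C; substituting into the reaction function, 1.25x_C = 42.5 and x_C = 34.

34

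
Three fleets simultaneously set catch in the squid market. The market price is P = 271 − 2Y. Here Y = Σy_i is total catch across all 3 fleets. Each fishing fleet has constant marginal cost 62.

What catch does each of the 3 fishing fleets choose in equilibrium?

A representative fishing fleet's profit is π_i = y_i(271 − 2Y) − 62y_i, with Y = y_i + Σ_{j≠i} y_j.
First-order condition: 209 − 4y_i − 2Σ_{j≠i} y_j = 0.
In a symmetric equilibrium every fishing fleet chooses the same y, so Σ_{j≠i} y_j = 2y. The condition becomes 209 − 8y = 0, giving y = 209/8 = 26.125.

26.125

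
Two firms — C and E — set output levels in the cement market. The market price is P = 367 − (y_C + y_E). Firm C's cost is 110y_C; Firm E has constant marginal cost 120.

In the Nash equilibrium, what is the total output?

168

Firm C's profit: π = y_C(367 − (y_C + y_E)) − 110y_C.
∂π/∂y_C = 257 − 2y_C − y_E = 0, so y_C = 128.5 − 0.5y_E.
By the same steps for E: y_E = 123.5 − 0.5y_C.
Solving the two reaction functions simultaneously: (1 − (−0.5)(−0.5))y_C = 128.5 − 0.5·123.5, so 0.75y_C = 66.75 and y_C = 89.
Then y_E = 123.5 − 0.5·89 = 79.
Total output: 89 + 79 = 168.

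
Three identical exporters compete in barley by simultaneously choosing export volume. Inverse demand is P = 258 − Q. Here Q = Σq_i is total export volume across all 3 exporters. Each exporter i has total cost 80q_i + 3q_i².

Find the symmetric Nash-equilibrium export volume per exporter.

A representative exporter's profit is π_i = q_i(258 − Q) − 80q_i − 3q_i², with Q = q_i + Σ_{j≠i} q_j.
First-order condition: 178 − 8q_i − Σ_{j≠i} q_j = 0.
Imposing symmetry (q_j = q for all j) turns Σ_{j≠i} q_j into 2q, so 178 = 10q and q = 17.8.

17.8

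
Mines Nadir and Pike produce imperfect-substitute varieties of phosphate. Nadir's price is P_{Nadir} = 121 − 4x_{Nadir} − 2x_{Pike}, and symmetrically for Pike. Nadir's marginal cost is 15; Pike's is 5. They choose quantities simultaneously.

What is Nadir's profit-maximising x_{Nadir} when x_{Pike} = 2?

Mine Nadir's profit: π = x_{Nadir}(121 − 4x_{Nadir} − 2x_{Pike}) − 15x_{Nadir}.
∂π/∂x_{Nadir} = 106 − 8x_{Nadir} − 2x_{Pike} = 0 ⇒ x_{Nadir} = 13.25 − 0.25x_{Pike}.
At x_{Pike} = 2: x_{Nadir} = 13.25 − 0.25·2 = 12.75.

12.75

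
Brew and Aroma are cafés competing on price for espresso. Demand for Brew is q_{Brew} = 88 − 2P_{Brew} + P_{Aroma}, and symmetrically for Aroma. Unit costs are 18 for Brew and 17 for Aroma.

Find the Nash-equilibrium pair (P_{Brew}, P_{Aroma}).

Brew's profit: π = (P_{Brew} − 18)(88 − 2P_{Brew} + P_{Aroma}).
∂π/∂P_{Brew} = 124 − 4P_{Brew} + P_{Aroma} = 0 ⇒ P_{Brew} = 31 + 0.25P_{Aroma}.
Similarly P_{Aroma} = 30.5 + 0.25P_{Brew}.
Solving the two reaction functions simultaneously: (1 − (0.25)(0.25))P_{Brew} = 31 + 0.25·30.5, so 0.9375P_{Brew} = 38.625 and P_{Brew} = 41.2.
Then P_{Aroma} = 30.5 + 0.25·41.2 = 40.8.

41.2, 40.8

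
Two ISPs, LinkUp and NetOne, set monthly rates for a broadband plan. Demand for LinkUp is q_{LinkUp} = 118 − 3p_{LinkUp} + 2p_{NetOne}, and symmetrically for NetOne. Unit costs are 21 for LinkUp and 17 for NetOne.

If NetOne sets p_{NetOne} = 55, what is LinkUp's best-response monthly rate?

LinkUp's profit: π = (p_{LinkUp} − 21)(118 − 3p_{LinkUp} + 2p_{NetOne}).
∂π/∂p_{LinkUp} = 181 − 6p_{LinkUp} + 2p_{NetOne} = 0 ⇒ p_{LinkUp} = 181/6 + (1/3)p_{NetOne}.
At p_{NetOne} = 55: p_{LinkUp} = 181/6 + (1/3)·55 = 48.5.

48.5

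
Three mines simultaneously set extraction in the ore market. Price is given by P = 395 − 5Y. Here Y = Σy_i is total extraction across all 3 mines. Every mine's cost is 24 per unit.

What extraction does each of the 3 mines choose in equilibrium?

A representative mine's profit is π_i = y_i(395 − 5Y) − 24y_i, with Y = y_i + Σ_{j≠i} y_j.
First-order condition: 371 − 10y_i − 5Σ_{j≠i} y_j = 0.
With identical mines, set every y_j = y: then 371 − 10y − 10y = 0, i.e. y = 371/20 = 18.55.

18.55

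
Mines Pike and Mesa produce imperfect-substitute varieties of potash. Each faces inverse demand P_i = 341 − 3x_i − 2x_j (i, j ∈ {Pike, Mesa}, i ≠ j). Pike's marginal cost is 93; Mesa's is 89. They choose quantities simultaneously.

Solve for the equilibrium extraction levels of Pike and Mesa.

Mine Pike's profit: π = x_{Pike}(341 − 3x_{Pike} − 2x_{Mesa}) − 93x_{Pike}.
∂π/∂x_{Pike} = 248 − 6x_{Pike} − 2x_{Mesa} = 0 ⇒ x_{Pike} = 124/3 − (1/3)x_{Mesa}.
Similarly x_{Mesa} = 42 − (1/3)x_{Pike}.
Substituting the second reaction function into the first: x_{Pike} = 124/3 − (1/3)(42 − (1/3)x_{Pike}), which gives (8/9)x_{Pike} = 82/3 ⇒ x_{Pike} = 30.75.
Then x_{Mesa} = 42 − (1/3)·30.75 = 31.75.

30.75, 31.75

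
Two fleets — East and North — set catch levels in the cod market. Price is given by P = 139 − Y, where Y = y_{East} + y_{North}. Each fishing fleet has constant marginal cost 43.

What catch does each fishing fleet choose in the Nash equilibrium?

32

Fishing fleet East's profit: π = y_{East}(139 − (y_{East} + y_{North})) − 43y_{East}.
∂π/∂y_{East} = 96 − 2y_{East} − y_{North} = 0, so y_{East} = 48 − 0.5y_{North}.
The game is symmetric, so in equilibrium y_{North} = y_{East}: the reaction function gives 1.5y_{East} = 48, hence y_{East} = 32.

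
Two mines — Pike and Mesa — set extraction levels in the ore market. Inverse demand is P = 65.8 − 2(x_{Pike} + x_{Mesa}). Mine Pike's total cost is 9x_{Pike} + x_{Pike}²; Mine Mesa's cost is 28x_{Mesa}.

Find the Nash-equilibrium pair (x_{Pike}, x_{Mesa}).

Mine Pike's profit: π = x_{Pike}(65.8 − 2(x_{Pike} + x_{Mesa})) − 9x_{Pike} − x_{Pike}².
∂π/∂x_{Pike} = 56.8 − 6x_{Pike} − 2x_{Mesa} = 0, so x_{Pike} = 142/15 − (1/3)x_{Mesa}.
For Mesa: ∂π/∂x_{Mesa} = 37.8 − 4x_{Mesa} − 2x_{Pike} = 0 ⇒ x_{Mesa} = 9.45 − 0.5x_{Pike}.
Plugging x_{Mesa} into Pike's best response: x_{Pike} = 142/15 − (1/3)(9.45 − 0.5x_{Pike}) ⇒ (5/6)x_{Pike} = 379/60, so x_{Pike} = 7.58.
Then x_{Mesa} = 9.45 − 0.5·7.58 = 5.66.

7.58, 5.66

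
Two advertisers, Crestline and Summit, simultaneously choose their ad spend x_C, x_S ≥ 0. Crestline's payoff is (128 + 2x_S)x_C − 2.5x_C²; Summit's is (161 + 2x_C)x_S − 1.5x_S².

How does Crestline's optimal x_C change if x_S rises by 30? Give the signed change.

12

Expanding Crestline's payoff: 128x_C + 2x_Sx_C − 2.5x_C².
∂π/∂x_C = 128 + 2x_S − 5x_C = 0, so x_C = 25.6 + 0.4x_S.
The reaction-function slope is 0.4, so a 30-unit rise in x_S moves x_C by 0.4 × 30 = 12. Crestline's best response rises — the actions are strategic complements.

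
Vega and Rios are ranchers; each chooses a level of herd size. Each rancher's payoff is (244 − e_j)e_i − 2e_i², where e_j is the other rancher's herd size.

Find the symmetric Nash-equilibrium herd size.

Vega's payoff is (244 − e_R)e_V − 2e_V².
∂π/∂e_V = 244 − e_R − 4e_V = 0, so e_V = 61 − 0.25e_R.
Setting e_V = e_R in the reaction function: e_V = 61 − 0.25e_V, so e_V = 61 / 1.25 = 48.8.

48.8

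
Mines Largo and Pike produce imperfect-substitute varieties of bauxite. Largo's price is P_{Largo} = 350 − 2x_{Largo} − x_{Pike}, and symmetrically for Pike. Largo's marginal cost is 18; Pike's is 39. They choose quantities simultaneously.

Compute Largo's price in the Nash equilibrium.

153.6

Mine Largo's profit: π = x_{Largo}(350 − 2x_{Largo} − x_{Pike}) − 18x_{Largo}.
∂π/∂x_{Largo} = 332 − 4x_{Largo} − x_{Pike} = 0 ⇒ x_{Largo} = 83 − 0.25x_{Pike}.
Similarly x_{Pike} = 77.75 − 0.25x_{Largo}.
Solving the two reaction functions simultaneously: (1 − (−0.25)(−0.25))x_{Largo} = 83 − 0.25·77.75, so 0.9375x_{Largo} = 63.5625 and x_{Largo} = 67.8.
Then x_{Pike} = 77.75 − 0.25·67.8 = 60.8.
P_{Largo} = 350 − 2·67.8 − 60.8 = 153.6.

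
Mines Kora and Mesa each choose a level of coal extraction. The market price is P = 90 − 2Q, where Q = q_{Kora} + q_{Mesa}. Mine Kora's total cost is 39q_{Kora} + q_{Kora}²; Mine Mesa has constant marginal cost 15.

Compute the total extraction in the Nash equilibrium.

20.1

Mine Kora's profit: π = q_{Kora}(90 − 2(q_{Kora} + q_{Mesa})) − 39q_{Kora} − q_{Kora}².
∂π/∂q_{Kora} = 51 − 6q_{Kora} − 2q_{Mesa} = 0, so q_{Kora} = 8.5 − (1/3)q_{Mesa}.
For Mesa: ∂π/∂q_{Mesa} = 75 − 4q_{Mesa} − 2q_{Kora} = 0 ⇒ q_{Mesa} = 18.75 − 0.5q_{Kora}.
Plugging q_{Mesa} into Kora's best response: q_{Kora} = 8.5 − (1/3)(18.75 − 0.5q_{Kora}) ⇒ (5/6)q_{Kora} = 2.25, so q_{Kora} = 2.7.
Then q_{Mesa} = 18.75 − 0.5·2.7 = 17.4.
Total extraction: 2.7 + 17.4 = 20.1.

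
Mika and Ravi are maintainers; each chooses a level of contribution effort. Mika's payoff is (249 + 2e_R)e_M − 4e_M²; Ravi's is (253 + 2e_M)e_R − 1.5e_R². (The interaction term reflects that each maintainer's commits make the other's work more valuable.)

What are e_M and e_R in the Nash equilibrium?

Expanding Mika's payoff: 249e_M + 2e_Re_M − 4e_M².
∂π/∂e_M = 249 + 2e_R − 8e_M = 0, so e_M = 31.125 + 0.25e_R.
Likewise for Ravi: e_R = 253/3 + (2/3)e_M.
Substituting the second reaction function into the first: e_M = 31.125 + 0.25(253/3 + (2/3)e_M), which gives (5/6)e_M = 1253/24 ⇒ e_M = 62.65.
Then e_R = 253/3 + (2/3)·62.65 = 126.1.

62.65, 126.1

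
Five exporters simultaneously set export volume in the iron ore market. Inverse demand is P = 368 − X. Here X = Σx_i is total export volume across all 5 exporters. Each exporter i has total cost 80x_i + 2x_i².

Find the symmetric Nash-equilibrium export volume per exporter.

A representative exporter's profit is π_i = x_i(368 − X) − 80x_i − 2x_i², with X = x_i + Σ_{j≠i} x_j.
First-order condition: 288 − 6x_i − Σ_{j≠i} x_j = 0.
With identical exporters, set every x_j = x: then 288 − 6x − 4x = 0, i.e. x = 288/10 = 28.8.

28.8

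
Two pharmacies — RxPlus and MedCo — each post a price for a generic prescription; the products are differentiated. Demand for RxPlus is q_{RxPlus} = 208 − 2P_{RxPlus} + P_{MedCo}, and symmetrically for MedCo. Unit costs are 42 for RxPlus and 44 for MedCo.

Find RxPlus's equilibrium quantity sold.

RxPlus's profit: π = (P_{RxPlus} − 42)(208 − 2P_{RxPlus} + P_{MedCo}).
∂π/∂P_{RxPlus} = 292 − 4P_{RxPlus} + P_{MedCo} = 0 ⇒ P_{RxPlus} = 73 + 0.25P_{MedCo}.
Similarly P_{MedCo} = 74 + 0.25P_{RxPlus}.
Solving the two reaction functions simultaneously: (1 − (0.25)(0.25))P_{RxPlus} = 73 + 0.25·74, so 0.9375P_{RxPlus} = 91.5 and P_{RxPlus} = 97.6.
Then P_{MedCo} = 74 + 0.25·97.6 = 98.4.
q_{RxPlus} = 208 − 2·97.6 + 98.4 = 111.2.

111.2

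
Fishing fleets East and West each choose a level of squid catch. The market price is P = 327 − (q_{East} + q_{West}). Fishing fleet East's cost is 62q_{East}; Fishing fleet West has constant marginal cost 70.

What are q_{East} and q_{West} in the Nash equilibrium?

91, 83

Fishing fleet East's profit: π = q_{East}(327 − (q_{East} + q_{West})) − 62q_{East}.
∂π/∂q_{East} = 265 − 2q_{East} − q_{West} = 0, so q_{East} = 132.5 − 0.5q_{West}.
By the same steps for West: q_{West} = 128.5 − 0.5q_{East}.
Plugging q_{West} into East's best response: q_{East} = 132.5 − 0.5(128.5 − 0.5q_{East}) ⇒ 0.75q_{East} = 68.25, so q_{East} = 91.
Then q_{West} = 128.5 − 0.5·91 = 83.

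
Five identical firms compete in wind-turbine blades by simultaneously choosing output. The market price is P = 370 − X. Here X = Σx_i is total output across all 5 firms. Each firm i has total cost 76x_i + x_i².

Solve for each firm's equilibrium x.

36.75

A representative firm's profit is π_i = x_i(370 − X) − 76x_i − x_i², with X = x_i + Σ_{j≠i} x_j.
First-order condition: 294 − 4x_i − Σ_{j≠i} x_j = 0.
With identical firms, set every x_j = x: then 294 − 4x − 4x = 0, i.e. x = 294/8 = 36.75.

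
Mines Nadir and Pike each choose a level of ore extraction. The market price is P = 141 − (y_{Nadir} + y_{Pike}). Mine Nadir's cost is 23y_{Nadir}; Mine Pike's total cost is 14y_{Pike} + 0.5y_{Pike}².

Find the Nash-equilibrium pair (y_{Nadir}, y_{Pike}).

Mine Nadir's profit: π = y_{Nadir}(141 − (y_{Nadir} + y_{Pike})) − 23y_{Nadir}.
∂π/∂y_{Nadir} = 118 − 2y_{Nadir} − y_{Pike} = 0, so y_{Nadir} = 59 − 0.5y_{Pike}.
For Pike: ∂π/∂y_{Pike} = 127 − 3y_{Pike} − y_{Nadir} = 0 ⇒ y_{Pike} = 127/3 − (1/3)y_{Nadir}.
Solving the two reaction functions simultaneously: (1 − (−0.5)(−1/3))y_{Nadir} = 59 − 0.5·(127/3), so (5/6)y_{Nadir} = 227/6 and y_{Nadir} = 45.4.
Then y_{Pike} = 127/3 − (1/3)·45.4 = 27.2.

45.4, 27.2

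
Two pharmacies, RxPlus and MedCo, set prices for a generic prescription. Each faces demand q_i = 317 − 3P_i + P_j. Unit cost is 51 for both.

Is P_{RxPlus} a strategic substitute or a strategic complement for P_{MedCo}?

strategic complements

RxPlus's profit: π = (P_{RxPlus} − 51)(317 − 3P_{RxPlus} + P_{MedCo}).
∂π/∂P_{RxPlus} = 470 − 6P_{RxPlus} + P_{MedCo} = 0 ⇒ P_{RxPlus} = 235/3 + (1/6)P_{MedCo}.
The best-response slope dP_{RxPlus}/dP_{MedCo} = 1/6 > 0: the reaction function is upward-sloping, so the choices are strategic complements.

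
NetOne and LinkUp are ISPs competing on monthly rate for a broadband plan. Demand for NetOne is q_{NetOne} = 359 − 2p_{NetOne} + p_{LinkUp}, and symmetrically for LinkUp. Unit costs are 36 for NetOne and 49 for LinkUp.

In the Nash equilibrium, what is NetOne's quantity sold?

218.8

NetOne's profit: π = (p_{NetOne} − 36)(359 − 2p_{NetOne} + p_{LinkUp}).
∂π/∂p_{NetOne} = 431 − 4p_{NetOne} + p_{LinkUp} = 0 ⇒ p_{NetOne} = 107.75 + 0.25p_{LinkUp}.
Similarly p_{LinkUp} = 114.25 + 0.25p_{NetOne}.
Solving the two reaction functions simultaneously: (1 − (0.25)(0.25))p_{NetOne} = 107.75 + 0.25·114.25, so 0.9375p_{NetOne} = 136.3125 and p_{NetOne} = 145.4.
Then p_{LinkUp} = 114.25 + 0.25·145.4 = 150.6.
q_{NetOne} = 359 − 2·145.4 + 150.6 = 218.8.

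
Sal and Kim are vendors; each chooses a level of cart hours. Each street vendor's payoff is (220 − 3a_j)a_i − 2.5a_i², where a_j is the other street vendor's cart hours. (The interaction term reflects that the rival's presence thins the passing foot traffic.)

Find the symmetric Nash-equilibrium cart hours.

27.5

Sal's payoff is (220 − 3a_K)a_S − 2.5a_S².
∂π/∂a_S = 220 − 3a_K − 5a_S = 0, so a_S = 44 − 0.6a_K.
Setting a_S = a_K in the reaction function: a_S = 44 − 0.6a_S, so a_S = 44 / 1.6 = 27.5.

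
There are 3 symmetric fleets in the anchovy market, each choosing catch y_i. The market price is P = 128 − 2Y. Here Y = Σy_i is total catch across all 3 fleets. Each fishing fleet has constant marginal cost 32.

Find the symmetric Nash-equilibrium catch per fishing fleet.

A representative fishing fleet's profit is π_i = y_i(128 − 2Y) − 32y_i, with Y = y_i + Σ_{j≠i} y_j.
First-order condition: 96 − 4y_i − 2Σ_{j≠i} y_j = 0.
With identical fishing fleets, set every y_j = y: then 96 − 4y − 4y = 0, i.e. y = 96/8 = 12.

12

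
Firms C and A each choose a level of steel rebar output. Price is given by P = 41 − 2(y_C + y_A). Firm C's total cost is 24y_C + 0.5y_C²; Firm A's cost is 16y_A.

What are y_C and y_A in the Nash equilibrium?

1.125, 5.6875

Firm C's profit: π = y_C(41 − 2(y_C + y_A)) − 24y_C − 0.5y_C².
∂π/∂y_C = 17 − 5y_C − 2y_A = 0, so y_C = 3.4 − 0.4y_A.
For A: ∂π/∂y_A = 25 − 4y_A − 2y_C = 0 ⇒ y_A = 6.25 − 0.5y_C.
Plugging y_A into C's best response: y_C = 3.4 − 0.4(6.25 − 0.5y_C) ⇒ 0.8y_C = 0.9, so y_C = 1.125.
Then y_A = 6.25 − 0.5·1.125 = 5.6875.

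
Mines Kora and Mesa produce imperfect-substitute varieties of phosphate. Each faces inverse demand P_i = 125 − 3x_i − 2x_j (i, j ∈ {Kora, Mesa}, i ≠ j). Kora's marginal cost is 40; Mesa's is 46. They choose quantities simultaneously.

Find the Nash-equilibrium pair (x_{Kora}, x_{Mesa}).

Mine Kora's profit: π = x_{Kora}(125 − 3x_{Kora} − 2x_{Mesa}) − 40x_{Kora}.
∂π/∂x_{Kora} = 85 − 6x_{Kora} − 2x_{Mesa} = 0 ⇒ x_{Kora} = 85/6 − (1/3)x_{Mesa}.
Similarly x_{Mesa} = 79/6 − (1/3)x_{Kora}.
Substituting the second reaction function into the first: x_{Kora} = 85/6 − (1/3)(79/6 − (1/3)x_{Kora}), which gives (8/9)x_{Kora} = 88/9 ⇒ x_{Kora} = 11.
Then x_{Mesa} = 79/6 − (1/3)·11 = 9.5.

11, 9.5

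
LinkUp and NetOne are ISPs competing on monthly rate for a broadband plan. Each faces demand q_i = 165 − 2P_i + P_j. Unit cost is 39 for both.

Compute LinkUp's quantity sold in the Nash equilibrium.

84

LinkUp's profit: π = (P_{LinkUp} − 39)(165 − 2P_{LinkUp} + P_{NetOne}).
∂π/∂P_{LinkUp} = 243 − 4P_{LinkUp} + P_{NetOne} = 0 ⇒ P_{LinkUp} = 60.75 + 0.25P_{NetOne}.
The game is symmetric, so in equilibrium P_{NetOne} = P_{LinkUp}: the reaction function gives 0.75P_{LinkUp} = 60.75, hence P_{LinkUp} = 81.
q_{LinkUp} = 165 − 2·81 + 81 = 84.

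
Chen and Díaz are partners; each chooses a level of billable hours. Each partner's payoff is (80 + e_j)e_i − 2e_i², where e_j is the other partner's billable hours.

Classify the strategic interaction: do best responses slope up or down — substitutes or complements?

strategic complements

Chen's payoff is (80 + e_D)e_C − 2e_C².
∂π/∂e_C = 80 + e_D − 4e_C = 0, so e_C = 20 + 0.25e_D.
The best-response slope de_C/de_D = 0.25 > 0: the reaction function is upward-sloping, so the choices are strategic complements.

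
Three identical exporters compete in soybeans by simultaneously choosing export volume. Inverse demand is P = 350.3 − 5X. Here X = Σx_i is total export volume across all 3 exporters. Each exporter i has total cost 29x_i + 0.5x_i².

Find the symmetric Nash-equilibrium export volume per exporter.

15.3

A representative exporter's profit is π_i = x_i(350.3 − 5X) − 29x_i − 0.5x_i², with X = x_i + Σ_{j≠i} x_j.
First-order condition: 321.3 − 11x_i − 5Σ_{j≠i} x_j = 0.
With identical exporters, set every x_j = x: then 321.3 − 11x − 10x = 0, i.e. x = 321.3/21 = 15.3.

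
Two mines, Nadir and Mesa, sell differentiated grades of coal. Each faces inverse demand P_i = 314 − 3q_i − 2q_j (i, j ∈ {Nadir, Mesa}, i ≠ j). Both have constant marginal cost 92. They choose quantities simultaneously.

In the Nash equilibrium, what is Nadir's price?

Mine Nadir's profit: π = q_{Nadir}(314 − 3q_{Nadir} − 2q_{Mesa}) − 92q_{Nadir}.
∂π/∂q_{Nadir} = 222 − 6q_{Nadir} − 2q_{Mesa} = 0 ⇒ q_{Nadir} = 37 − (1/3)q_{Mesa}.
Setting q_{Nadir} = q_{Mesa} in the reaction function: q_{Nadir} = 37 − (1/3)q_{Nadir}, so q_{Nadir} = 37 / (4/3) = 27.75.
P_{Nadir} = 314 − 3·27.75 − 2·27.75 = 175.25.

175.25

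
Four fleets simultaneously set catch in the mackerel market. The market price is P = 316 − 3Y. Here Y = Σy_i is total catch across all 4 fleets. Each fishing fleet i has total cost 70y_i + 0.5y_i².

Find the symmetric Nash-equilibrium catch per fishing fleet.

A representative fishing fleet's profit is π_i = y_i(316 − 3Y) − 70y_i − 0.5y_i², with Y = y_i + Σ_{j≠i} y_j.
First-order condition: 246 − 7y_i − 3Σ_{j≠i} y_j = 0.
With identical fishing fleets, set every y_j = y: then 246 − 7y − 9y = 0, i.e. y = 246/16 = 15.375.

15.375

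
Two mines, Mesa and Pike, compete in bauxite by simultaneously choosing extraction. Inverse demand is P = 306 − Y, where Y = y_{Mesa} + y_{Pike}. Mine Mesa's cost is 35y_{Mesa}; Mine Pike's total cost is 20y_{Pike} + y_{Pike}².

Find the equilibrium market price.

149

Mine Mesa's profit: π = y_{Mesa}(306 − (y_{Mesa} + y_{Pike})) − 35y_{Mesa}.
∂π/∂y_{Mesa} = 271 − 2y_{Mesa} − y_{Pike} = 0, so y_{Mesa} = 135.5 − 0.5y_{Pike}.
For Pike: ∂π/∂y_{Pike} = 286 − 4y_{Pike} − y_{Mesa} = 0 ⇒ y_{Pike} = 71.5 − 0.25y_{Mesa}.
Substituting the second reaction function into the first: y_{Mesa} = 135.5 − 0.5(71.5 − 0.25y_{Mesa}), which gives 0.875y_{Mesa} = 99.75 ⇒ y_{Mesa} = 114.
Then y_{Pike} = 71.5 − 0.25·114 = 43.
Equilibrium price: P = 306 − 157 = 149.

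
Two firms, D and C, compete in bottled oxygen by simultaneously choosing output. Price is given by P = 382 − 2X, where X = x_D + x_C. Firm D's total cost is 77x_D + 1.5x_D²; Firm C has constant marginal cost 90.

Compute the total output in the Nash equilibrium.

Firm D's profit: π = x_D(382 − 2(x_D + x_C)) − 77x_D − 1.5x_D².
∂π/∂x_D = 305 − 7x_D − 2x_C = 0, so x_D = 305/7 − (2/7)x_C.
For C: ∂π/∂x_C = 292 − 4x_C − 2x_D = 0 ⇒ x_C = 73 − 0.5x_D.
Plugging x_C into D's best response: x_D = 305/7 − (2/7)(73 − 0.5x_D) ⇒ (6/7)x_D = 159/7, so x_D = 26.5.
Then x_C = 73 − 0.5·26.5 = 59.75.
Total output: 26.5 + 59.75 = 86.25.

86.25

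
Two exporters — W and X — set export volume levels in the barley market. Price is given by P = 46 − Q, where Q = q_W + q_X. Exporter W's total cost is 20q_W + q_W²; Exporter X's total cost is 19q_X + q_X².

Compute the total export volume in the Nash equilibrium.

Exporter W's profit: π = q_W(46 − (q_W + q_X)) − 20q_W − q_W².
∂π/∂q_W = 26 − 4q_W − q_X = 0, so q_W = 6.5 − 0.25q_X.
By the same steps for X: q_X = 6.75 − 0.25q_W.
Plugging q_X into W's best response: q_W = 6.5 − 0.25(6.75 − 0.25q_W) ⇒ 0.9375q_W = 4.8125, so q_W = 77/15.
Then q_X = 6.75 − 0.25·(77/15) = 82/15.
Total export volume: 77/15 + 82/15 = 10.6.

10.6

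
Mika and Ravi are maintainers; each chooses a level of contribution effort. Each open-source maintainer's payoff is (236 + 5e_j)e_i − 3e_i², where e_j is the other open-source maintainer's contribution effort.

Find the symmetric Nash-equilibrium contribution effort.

Mika's payoff is (236 + 5e_R)e_M − 3e_M².
∂π/∂e_M = 236 + 5e_R − 6e_M = 0, so e_M = 118/3 + (5/6)e_R.
Setting e_M = e_R in the reaction function: e_M = 118/3 + (5/6)e_M, so e_M = (118/3) / (1/6) = 236.

236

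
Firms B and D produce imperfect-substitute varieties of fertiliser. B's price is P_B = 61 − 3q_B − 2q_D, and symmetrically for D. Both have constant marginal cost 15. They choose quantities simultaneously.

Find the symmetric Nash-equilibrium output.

5.75

Firm B's profit: π = q_B(61 − 3q_B − 2q_D) − 15q_B.
∂π/∂q_B = 46 − 6q_B − 2q_D = 0 ⇒ q_B = 23/3 − (1/3)q_D.
The game is symmetric, so in equilibrium q_D = q_B: the reaction function gives (4/3)q_B = 23/3, hence q_B = 5.75.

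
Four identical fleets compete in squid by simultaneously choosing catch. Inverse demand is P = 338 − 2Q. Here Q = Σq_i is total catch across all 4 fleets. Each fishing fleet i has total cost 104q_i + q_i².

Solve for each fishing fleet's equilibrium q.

19.5

A representative fishing fleet's profit is π_i = q_i(338 − 2Q) − 104q_i − q_i², with Q = q_i + Σ_{j≠i} q_j.
First-order condition: 234 − 6q_i − 2Σ_{j≠i} q_j = 0.
Imposing symmetry (q_j = q for all j) turns Σ_{j≠i} q_j into 3q, so 234 = 12q and q = 19.5.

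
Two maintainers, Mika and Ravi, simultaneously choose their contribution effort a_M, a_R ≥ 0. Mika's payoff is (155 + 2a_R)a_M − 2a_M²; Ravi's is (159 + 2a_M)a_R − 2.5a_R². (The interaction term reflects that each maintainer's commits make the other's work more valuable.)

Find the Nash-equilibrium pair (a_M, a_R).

68.3125, 59.125

Expanding Mika's payoff: 155a_M + 2a_Ra_M − 2a_M².
∂π/∂a_M = 155 + 2a_R − 4a_M = 0, so a_M = 38.75 + 0.5a_R.
Likewise for Ravi: a_R = 31.8 + 0.4a_M.
Solving the two reaction functions simultaneously: (1 − (0.5)(0.4))a_M = 38.75 + 0.5·31.8, so 0.8a_M = 54.65 and a_M = 68.3125.
Then a_R = 31.8 + 0.4·68.3125 = 59.125.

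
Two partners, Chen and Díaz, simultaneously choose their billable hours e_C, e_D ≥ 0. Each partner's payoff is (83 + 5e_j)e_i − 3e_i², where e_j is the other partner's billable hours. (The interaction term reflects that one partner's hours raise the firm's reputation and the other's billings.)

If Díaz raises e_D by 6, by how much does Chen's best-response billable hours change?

Chen's payoff is (83 + 5e_D)e_C − 3e_C².
∂π/∂e_C = 83 + 5e_D − 6e_C = 0, so e_C = 83/6 + (5/6)e_D.
The reaction-function slope is 5/6, so a 6-unit rise in e_D moves e_C by 5/6 × 6 = 5. Chen's best response rises — the actions are strategic complements.

5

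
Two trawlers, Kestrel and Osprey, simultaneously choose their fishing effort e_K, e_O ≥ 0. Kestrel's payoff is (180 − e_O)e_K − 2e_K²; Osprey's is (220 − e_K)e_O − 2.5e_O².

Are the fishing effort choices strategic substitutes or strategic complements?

Expanding Kestrel's payoff: 180e_K − e_Oe_K − 2e_K².
∂π/∂e_K = 180 − e_O − 4e_K = 0, so e_K = 45 − 0.25e_O.
The best-response slope de_K/de_O = −0.25 < 0: the reaction function is downward-sloping, so the choices are strategic substitutes.

strategic substitutes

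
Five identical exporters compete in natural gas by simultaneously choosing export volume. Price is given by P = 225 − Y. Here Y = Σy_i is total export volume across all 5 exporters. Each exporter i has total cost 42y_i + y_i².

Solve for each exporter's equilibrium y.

A representative exporter's profit is π_i = y_i(225 − Y) − 42y_i − y_i², with Y = y_i + Σ_{j≠i} y_j.
First-order condition: 183 − 4y_i − Σ_{j≠i} y_j = 0.
With identical exporters, set every y_j = y: then 183 − 4y − 4y = 0, i.e. y = 183/8 = 22.875.

22.875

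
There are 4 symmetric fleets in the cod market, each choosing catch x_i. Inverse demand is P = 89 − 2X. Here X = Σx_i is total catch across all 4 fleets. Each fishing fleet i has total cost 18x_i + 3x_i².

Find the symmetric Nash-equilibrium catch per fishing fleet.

A representative fishing fleet's profit is π_i = x_i(89 − 2X) − 18x_i − 3x_i², with X = x_i + Σ_{j≠i} x_j.
First-order condition: 71 − 10x_i − 2Σ_{j≠i} x_j = 0.
Imposing symmetry (x_j = x for all j) turns Σ_{j≠i} x_j into 3x, so 71 = 16x and x = 4.4375.

4.4375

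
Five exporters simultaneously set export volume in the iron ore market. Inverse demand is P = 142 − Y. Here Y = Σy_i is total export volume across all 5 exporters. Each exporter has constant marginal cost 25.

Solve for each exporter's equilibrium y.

A representative exporter's profit is π_i = y_i(142 − Y) − 25y_i, with Y = y_i + Σ_{j≠i} y_j.
First-order condition: 117 − 2y_i − Σ_{j≠i} y_j = 0.
Imposing symmetry (y_j = y for all j) turns Σ_{j≠i} y_j into 4y, so 117 = 6y and y = 19.5.

19.5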